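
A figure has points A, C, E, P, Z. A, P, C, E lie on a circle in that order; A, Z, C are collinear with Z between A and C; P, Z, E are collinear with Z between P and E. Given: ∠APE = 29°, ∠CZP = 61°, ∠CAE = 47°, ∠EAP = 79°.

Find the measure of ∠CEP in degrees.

∠CEP = 32°

1. ∠CPE = 47°  [same arc CE]
2. ∠ECP = 101°  [cyclic APCE, opposite ∠A+∠C]
3. ∠CEP = 32°  [△PCE]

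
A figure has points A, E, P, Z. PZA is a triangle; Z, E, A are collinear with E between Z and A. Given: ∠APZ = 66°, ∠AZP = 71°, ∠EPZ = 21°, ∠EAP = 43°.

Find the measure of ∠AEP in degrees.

∠AEP = 92°

1. ∠EZP = 71°  [E on ray ZA]
2. ∠PEZ = 88°  [△PZE]
3. ∠AEP = 92°  [linear pair at E on ZA]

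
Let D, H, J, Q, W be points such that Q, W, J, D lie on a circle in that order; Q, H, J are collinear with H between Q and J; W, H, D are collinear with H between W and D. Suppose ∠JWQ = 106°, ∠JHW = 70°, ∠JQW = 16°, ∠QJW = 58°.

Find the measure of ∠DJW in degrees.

1. ∠DWJ = 52°  [△WHJ]
2. ∠JDW = 16°  [same arc WJ]
3. ∠DJW = 112°  [△WJD]

∠DJW = 112°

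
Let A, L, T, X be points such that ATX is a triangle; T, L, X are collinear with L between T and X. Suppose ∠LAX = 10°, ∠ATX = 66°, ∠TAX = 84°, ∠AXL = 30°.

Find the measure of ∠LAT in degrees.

∠LAT = 74°

1. ∠ALX = 140°  [△ALX]
2. ∠ATL = 66°  [L on ray TX]
3. ∠ALT = 40°  [linear pair at L on TX]
4. ∠LAT = 74°  [△ATL]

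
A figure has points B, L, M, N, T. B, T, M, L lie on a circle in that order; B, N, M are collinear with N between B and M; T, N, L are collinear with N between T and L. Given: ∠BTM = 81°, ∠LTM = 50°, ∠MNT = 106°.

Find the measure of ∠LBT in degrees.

1. ∠LBM = 50°  [same arc ML]
2. ∠BMT = 24°  [△TNM]
3. ∠BNL = 106°  [vertical angles at N]
4. ∠BNT = 74°  [linear pair at N on BM]
5. ∠BLT = 24°  [△BNL]
6. ∠MBT = 75°  [△BTM]
7. ∠BTL = 31°  [△BNT]
8. ∠LBT = 125°  [△BTL]

∠LBT = 125°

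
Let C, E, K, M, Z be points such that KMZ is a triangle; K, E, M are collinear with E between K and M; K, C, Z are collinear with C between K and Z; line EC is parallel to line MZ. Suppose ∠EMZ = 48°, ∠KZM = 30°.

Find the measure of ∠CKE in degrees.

1. ∠KMZ = 48°  [E on ray MK]
2. ∠MKZ = 102°  [△KMZ]
3. ∠CKE = 102°  [E on KM, C on KZ]

∠CKE = 102°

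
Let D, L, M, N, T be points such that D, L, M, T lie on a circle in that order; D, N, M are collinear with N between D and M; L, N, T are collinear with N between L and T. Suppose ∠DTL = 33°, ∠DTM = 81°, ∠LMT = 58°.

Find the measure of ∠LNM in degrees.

1. ∠DML = 33°  [same arc DL]
2. ∠DLM = 99°  [cyclic DLMT, opposite ∠L+∠T]
3. ∠LDT = 122°  [cyclic DLMT, opposite ∠D+∠M]
4. ∠LDM = 48°  [△DLM]
5. ∠DLT = 25°  [△DLT]
6. ∠DNL = 107°  [△DNL]
7. ∠LNM = 73°  [linear pair at N on DM]

∠LNM = 73°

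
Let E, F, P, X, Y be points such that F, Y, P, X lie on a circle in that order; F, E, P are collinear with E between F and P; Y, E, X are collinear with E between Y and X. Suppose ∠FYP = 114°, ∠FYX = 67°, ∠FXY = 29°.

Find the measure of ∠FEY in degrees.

∠FEY = 76°

1. ∠FPY = 29°  [same arc FY]
2. ∠PFY = 37°  [△FYP]
3. ∠FEY = 76°  [△FEY]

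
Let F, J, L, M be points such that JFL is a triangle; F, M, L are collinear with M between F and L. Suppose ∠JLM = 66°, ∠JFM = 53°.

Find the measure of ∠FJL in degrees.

∠FJL = 61°

1. ∠FLJ = 66°  [M on ray LF]
2. ∠JFL = 53°  [M on ray FL]
3. ∠FJL = 61°  [△JFL]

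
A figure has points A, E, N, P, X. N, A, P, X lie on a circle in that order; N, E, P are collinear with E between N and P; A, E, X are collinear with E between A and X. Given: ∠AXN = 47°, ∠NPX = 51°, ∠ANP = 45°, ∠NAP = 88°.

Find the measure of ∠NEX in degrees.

1. ∠AXP = 45°  [same arc AP]
2. ∠PEX = 84°  [△PEX]
3. ∠NEX = 96°  [linear pair at E on NP]

∠NEX = 96°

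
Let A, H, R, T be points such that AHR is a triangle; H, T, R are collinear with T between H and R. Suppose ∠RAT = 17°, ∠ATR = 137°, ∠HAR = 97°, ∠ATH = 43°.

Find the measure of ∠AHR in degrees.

1. ∠ART = 26°  [△ATR]
2. ∠ARH = 26°  [T on ray RH]
3. ∠AHR = 57°  [△AHR]

∠AHR = 57°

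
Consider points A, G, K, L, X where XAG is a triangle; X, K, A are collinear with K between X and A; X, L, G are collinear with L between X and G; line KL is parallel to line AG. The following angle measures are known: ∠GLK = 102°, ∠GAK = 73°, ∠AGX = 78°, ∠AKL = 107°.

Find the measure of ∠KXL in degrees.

1. ∠KLX = 78°  [linear pair at L on XG]
2. ∠LKX = 73°  [linear pair at K on XA]
3. ∠KXL = 29°  [△XKL]

∠KXL = 29°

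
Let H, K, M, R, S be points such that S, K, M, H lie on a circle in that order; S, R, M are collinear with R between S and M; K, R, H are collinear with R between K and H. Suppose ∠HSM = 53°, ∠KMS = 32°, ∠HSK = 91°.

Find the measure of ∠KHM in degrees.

∠KHM = 38°

1. ∠HKM = 53°  [same arc MH]
2. ∠HMK = 89°  [cyclic SKMH, opposite ∠S+∠M]
3. ∠KHM = 38°  [△KMH]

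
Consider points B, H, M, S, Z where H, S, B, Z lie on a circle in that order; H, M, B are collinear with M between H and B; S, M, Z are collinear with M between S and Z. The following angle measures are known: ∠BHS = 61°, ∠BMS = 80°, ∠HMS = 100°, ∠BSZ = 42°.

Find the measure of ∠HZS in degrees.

1. ∠HMZ = 80°  [vertical angles at M]
2. ∠BHZ = 42°  [same arc BZ]
3. ∠HZS = 58°  [△HMZ]

∠HZS = 58°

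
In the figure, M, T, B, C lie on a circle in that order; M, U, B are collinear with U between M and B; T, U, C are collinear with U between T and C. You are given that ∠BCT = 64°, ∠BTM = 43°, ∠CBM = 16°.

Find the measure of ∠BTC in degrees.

∠BTC = 27°

1. ∠BCM = 137°  [cyclic MTBC, opposite ∠T+∠C]
2. ∠BMC = 27°  [△MBC]
3. ∠BTC = 27°  [same arc BC]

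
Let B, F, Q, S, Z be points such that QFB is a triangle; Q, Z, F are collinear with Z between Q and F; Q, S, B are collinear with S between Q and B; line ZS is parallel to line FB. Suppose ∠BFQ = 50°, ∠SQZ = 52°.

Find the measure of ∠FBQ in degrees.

∠FBQ = 78°

1. ∠QZS = 50°  [ZS∥FB, corresponding at Z]
2. ∠QSZ = 78°  [△QZS]
3. ∠FBQ = 78°  [ZS∥FB, corresponding at S]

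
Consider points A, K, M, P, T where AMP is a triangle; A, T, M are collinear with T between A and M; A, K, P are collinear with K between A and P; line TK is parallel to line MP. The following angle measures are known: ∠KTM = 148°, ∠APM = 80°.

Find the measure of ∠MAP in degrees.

∠MAP = 68°

1. ∠ATK = 32°  [linear pair at T on AM]
2. ∠AKT = 80°  [TK∥MP, corresponding at K]
3. ∠KAT = 68°  [△ATK]
4. ∠MAP = 68°  [T on AM, K on AP]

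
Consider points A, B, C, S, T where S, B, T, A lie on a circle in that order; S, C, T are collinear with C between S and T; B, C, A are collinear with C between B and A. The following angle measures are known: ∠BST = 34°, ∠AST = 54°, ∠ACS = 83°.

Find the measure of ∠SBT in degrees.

∠SBT = 103°

1. ∠ABT = 54°  [same arc TA]
2. ∠BCT = 83°  [vertical angles at C]
3. ∠BTS = 43°  [△BCT]
4. ∠SBT = 103°  [△SBT]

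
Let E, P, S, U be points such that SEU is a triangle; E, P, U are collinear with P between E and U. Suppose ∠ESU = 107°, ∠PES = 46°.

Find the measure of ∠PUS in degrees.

1. ∠SEU = 46°  [P on ray EU]
2. ∠EUS = 27°  [△SEU]
3. ∠PUS = 27°  [P on ray UE]

∠PUS = 27°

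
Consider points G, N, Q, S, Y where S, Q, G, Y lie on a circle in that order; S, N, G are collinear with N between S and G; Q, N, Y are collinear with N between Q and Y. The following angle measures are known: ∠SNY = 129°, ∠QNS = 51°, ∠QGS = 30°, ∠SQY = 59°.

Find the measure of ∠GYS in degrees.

1. ∠GSQ = 70°  [△SNQ]
2. ∠GQS = 80°  [△SQG]
3. ∠GYS = 100°  [cyclic SQGY, opposite ∠Q+∠Y]

∠GYS = 100°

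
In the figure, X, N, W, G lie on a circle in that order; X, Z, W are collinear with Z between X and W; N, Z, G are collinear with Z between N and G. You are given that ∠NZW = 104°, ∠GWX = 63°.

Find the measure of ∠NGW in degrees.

1. ∠GZX = 104°  [vertical angles at Z]
2. ∠GZW = 76°  [linear pair at Z on XW]
3. ∠NGW = 41°  [△WZG]

∠NGW = 41°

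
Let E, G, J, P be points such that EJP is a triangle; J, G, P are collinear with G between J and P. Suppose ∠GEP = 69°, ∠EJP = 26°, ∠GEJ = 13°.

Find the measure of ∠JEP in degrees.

1. ∠EJG = 26°  [G on ray JP]
2. ∠EGJ = 141°  [△EJG]
3. ∠EGP = 39°  [linear pair at G on JP]
4. ∠EPG = 72°  [△EGP]
5. ∠EPJ = 72°  [G on ray PJ]
6. ∠JEP = 82°  [△EJP]

∠JEP = 82°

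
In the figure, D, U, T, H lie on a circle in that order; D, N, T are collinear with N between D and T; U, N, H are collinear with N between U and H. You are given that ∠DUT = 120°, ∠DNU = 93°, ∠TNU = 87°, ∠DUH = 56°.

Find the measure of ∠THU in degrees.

1. ∠HNT = 93°  [vertical angles at N]
2. ∠DTH = 56°  [same arc DH]
3. ∠THU = 31°  [△TNH]

∠THU = 31°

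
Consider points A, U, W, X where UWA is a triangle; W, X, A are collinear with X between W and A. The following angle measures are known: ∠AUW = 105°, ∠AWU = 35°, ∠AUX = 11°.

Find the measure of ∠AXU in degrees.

∠AXU = 129°

1. ∠UAW = 40°  [△UWA]
2. ∠UAX = 40°  [X on ray AW]
3. ∠AXU = 129°  [△UXA]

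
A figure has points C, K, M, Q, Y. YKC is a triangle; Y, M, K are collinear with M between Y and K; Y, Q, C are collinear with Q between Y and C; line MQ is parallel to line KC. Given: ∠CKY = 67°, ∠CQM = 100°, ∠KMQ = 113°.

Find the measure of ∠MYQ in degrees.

1. ∠QMY = 67°  [MQ∥KC, corresponding at M]
2. ∠MQY = 80°  [linear pair at Q on YC]
3. ∠MYQ = 33°  [△YMQ]

∠MYQ = 33°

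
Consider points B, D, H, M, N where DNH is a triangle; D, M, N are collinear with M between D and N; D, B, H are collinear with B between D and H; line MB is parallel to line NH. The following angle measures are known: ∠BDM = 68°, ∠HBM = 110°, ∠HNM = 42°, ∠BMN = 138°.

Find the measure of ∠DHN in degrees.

1. ∠HDN = 68°  [M on DN, B on DH]
2. ∠DNH = 42°  [M on ray ND]
3. ∠DHN = 70°  [△DNH]

∠DHN = 70°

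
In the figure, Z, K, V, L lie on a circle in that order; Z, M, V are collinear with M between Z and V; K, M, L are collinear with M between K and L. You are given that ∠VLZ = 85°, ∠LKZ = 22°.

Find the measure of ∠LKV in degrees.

1. ∠LVZ = 22°  [same arc ZL]
2. ∠LZV = 73°  [△ZVL]
3. ∠LKV = 73°  [same arc VL]

∠LKV = 73°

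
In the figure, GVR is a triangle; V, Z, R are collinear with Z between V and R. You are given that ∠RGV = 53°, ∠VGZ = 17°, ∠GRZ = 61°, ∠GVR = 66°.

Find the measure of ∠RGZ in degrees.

∠RGZ = 36°

1. ∠GVZ = 66°  [Z on ray VR]
2. ∠GZV = 97°  [△GVZ]
3. ∠GZR = 83°  [linear pair at Z on VR]
4. ∠RGZ = 36°  [△GZR]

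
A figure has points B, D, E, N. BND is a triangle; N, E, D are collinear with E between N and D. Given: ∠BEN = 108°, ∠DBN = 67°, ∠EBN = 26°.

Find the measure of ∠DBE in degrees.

∠DBE = 41°

1. ∠BNE = 46°  [△BNE]
2. ∠BED = 72°  [linear pair at E on ND]
3. ∠BND = 46°  [E on ray ND]
4. ∠BDN = 67°  [△BND]
5. ∠BDE = 67°  [E on ray DN]
6. ∠DBE = 41°  [△BED]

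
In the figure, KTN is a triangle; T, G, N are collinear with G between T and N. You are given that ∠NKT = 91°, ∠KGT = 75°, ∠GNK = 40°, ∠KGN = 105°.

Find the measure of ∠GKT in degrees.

1. ∠KNT = 40°  [G on ray NT]
2. ∠KTN = 49°  [△KTN]
3. ∠GTK = 49°  [G on ray TN]
4. ∠GKT = 56°  [△KTG]

∠GKT = 56°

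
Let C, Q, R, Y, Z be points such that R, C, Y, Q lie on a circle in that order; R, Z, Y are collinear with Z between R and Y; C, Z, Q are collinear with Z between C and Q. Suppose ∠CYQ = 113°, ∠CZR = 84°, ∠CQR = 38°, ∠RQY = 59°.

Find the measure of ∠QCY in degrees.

1. ∠CZY = 96°  [linear pair at Z on RY]
2. ∠CYR = 38°  [same arc RC]
3. ∠QCY = 46°  [△CZY]

∠QCY = 46°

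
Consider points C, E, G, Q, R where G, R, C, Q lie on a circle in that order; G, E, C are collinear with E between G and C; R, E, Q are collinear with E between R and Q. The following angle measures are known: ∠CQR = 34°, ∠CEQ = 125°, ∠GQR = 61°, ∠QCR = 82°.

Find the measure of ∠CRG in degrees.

∠CRG = 85°

1. ∠CGR = 34°  [same arc RC]
2. ∠GCR = 61°  [same arc GR]
3. ∠CRG = 85°  [△GRC]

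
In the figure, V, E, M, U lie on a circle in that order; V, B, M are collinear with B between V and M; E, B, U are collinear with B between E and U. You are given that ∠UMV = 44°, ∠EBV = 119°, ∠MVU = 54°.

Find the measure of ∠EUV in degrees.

1. ∠MBU = 119°  [vertical angles at B]
2. ∠UBV = 61°  [linear pair at B on VM]
3. ∠EUV = 65°  [△VBU]

∠EUV = 65°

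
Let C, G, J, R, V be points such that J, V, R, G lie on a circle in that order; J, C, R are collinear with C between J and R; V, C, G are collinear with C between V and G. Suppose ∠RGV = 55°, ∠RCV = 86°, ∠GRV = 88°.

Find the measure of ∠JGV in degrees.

∠JGV = 57°

1. ∠GVR = 37°  [△VRG]
2. ∠GCJ = 86°  [vertical angles at C]
3. ∠GJR = 37°  [same arc RG]
4. ∠JGV = 57°  [△JCG]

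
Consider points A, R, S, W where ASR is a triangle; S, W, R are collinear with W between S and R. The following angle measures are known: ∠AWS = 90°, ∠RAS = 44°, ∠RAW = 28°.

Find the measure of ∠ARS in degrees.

∠ARS = 62°

1. ∠AWR = 90°  [linear pair at W on SR]
2. ∠ARW = 62°  [△AWR]
3. ∠ARS = 62°  [W on ray RS]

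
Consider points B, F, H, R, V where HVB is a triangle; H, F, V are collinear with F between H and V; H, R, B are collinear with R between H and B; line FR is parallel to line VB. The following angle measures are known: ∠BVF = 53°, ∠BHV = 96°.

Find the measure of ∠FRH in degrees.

1. ∠BVH = 53°  [F on ray VH]
2. ∠HBV = 31°  [△HVB]
3. ∠FRH = 31°  [FR∥VB, corresponding at R]

∠FRH = 31°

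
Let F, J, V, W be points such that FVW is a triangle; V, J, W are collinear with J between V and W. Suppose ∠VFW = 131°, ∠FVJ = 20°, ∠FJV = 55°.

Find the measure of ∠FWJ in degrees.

1. ∠FVW = 20°  [J on ray VW]
2. ∠FWV = 29°  [△FVW]
3. ∠FWJ = 29°  [J on ray WV]

∠FWJ = 29°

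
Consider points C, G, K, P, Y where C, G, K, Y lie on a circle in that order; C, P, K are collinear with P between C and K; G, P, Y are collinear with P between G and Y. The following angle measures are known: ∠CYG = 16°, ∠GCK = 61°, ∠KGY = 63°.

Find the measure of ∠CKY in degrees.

∠CKY = 40°

1. ∠CKG = 16°  [same arc CG]
2. ∠CGK = 103°  [△CGK]
3. ∠KCY = 63°  [same arc KY]
4. ∠CYK = 77°  [cyclic CGKY, opposite ∠G+∠Y]
5. ∠CKY = 40°  [△CKY]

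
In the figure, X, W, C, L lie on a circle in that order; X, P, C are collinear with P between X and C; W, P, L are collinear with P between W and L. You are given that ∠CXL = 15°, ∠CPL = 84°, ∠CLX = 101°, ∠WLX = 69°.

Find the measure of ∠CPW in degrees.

∠CPW = 96°

1. ∠CWL = 15°  [same arc CL]
2. ∠WCX = 69°  [same arc XW]
3. ∠CPW = 96°  [△WPC]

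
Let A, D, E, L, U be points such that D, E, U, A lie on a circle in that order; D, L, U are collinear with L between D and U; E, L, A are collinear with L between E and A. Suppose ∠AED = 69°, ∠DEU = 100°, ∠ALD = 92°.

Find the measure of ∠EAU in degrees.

1. ∠AUD = 69°  [same arc DA]
2. ∠ALU = 88°  [linear pair at L on DU]
3. ∠EAU = 23°  [△ULA]

∠EAU = 23°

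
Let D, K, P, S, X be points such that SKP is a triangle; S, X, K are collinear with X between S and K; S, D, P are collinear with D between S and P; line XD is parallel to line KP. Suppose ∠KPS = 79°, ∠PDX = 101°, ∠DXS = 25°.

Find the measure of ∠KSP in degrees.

∠KSP = 76°

1. ∠SDX = 79°  [XD∥KP, corresponding at D]
2. ∠DSX = 76°  [△SXD]
3. ∠KSP = 76°  [X on SK, D on SP]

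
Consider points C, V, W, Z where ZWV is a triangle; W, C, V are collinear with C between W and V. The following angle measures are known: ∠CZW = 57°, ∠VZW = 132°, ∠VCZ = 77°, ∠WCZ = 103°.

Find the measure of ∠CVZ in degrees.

1. ∠CWZ = 20°  [△ZWC]
2. ∠VWZ = 20°  [C on ray WV]
3. ∠WVZ = 28°  [△ZWV]
4. ∠CVZ = 28°  [C on ray VW]

∠CVZ = 28°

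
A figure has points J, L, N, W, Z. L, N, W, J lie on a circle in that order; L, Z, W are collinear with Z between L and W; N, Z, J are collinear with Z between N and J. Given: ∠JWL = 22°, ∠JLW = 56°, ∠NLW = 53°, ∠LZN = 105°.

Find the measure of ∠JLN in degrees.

1. ∠JNW = 56°  [same arc WJ]
2. ∠NJW = 53°  [same arc NW]
3. ∠JWN = 71°  [△NWJ]
4. ∠JLN = 109°  [cyclic LNWJ, opposite ∠L+∠W]

∠JLN = 109°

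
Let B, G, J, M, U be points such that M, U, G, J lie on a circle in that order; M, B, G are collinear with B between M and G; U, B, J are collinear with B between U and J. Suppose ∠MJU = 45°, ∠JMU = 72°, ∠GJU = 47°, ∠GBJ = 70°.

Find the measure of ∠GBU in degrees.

1. ∠MGU = 45°  [same arc MU]
2. ∠JGU = 108°  [cyclic MUGJ, opposite ∠M+∠G]
3. ∠GUJ = 25°  [△UGJ]
4. ∠GBU = 110°  [△UBG]

∠GBU = 110°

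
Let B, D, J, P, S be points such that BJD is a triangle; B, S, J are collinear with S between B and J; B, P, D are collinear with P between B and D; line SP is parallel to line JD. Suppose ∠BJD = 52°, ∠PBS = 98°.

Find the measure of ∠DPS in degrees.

1. ∠BSP = 52°  [SP∥JD, corresponding at S]
2. ∠BPS = 30°  [△BSP]
3. ∠DPS = 150°  [linear pair at P on BD]

∠DPS = 150°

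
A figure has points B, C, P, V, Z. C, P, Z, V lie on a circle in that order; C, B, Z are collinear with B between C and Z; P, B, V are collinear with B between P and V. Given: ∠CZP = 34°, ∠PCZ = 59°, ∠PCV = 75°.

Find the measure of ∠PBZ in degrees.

∠PBZ = 130°

1. ∠PVZ = 59°  [same arc PZ]
2. ∠PZV = 105°  [cyclic CPZV, opposite ∠C+∠Z]
3. ∠VPZ = 16°  [△PZV]
4. ∠PBZ = 130°  [△PBZ]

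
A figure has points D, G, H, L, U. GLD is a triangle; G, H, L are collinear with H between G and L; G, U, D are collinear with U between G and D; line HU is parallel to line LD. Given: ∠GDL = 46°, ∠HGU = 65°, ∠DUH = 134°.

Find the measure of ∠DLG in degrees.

1. ∠GUH = 46°  [HU∥LD, corresponding at U]
2. ∠GHU = 69°  [△GHU]
3. ∠DLG = 69°  [HU∥LD, corresponding at H]

∠DLG = 69°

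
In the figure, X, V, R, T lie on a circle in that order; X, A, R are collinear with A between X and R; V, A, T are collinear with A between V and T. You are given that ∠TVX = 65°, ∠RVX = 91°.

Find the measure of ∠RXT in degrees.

1. ∠TRX = 65°  [same arc XT]
2. ∠RTX = 89°  [cyclic XVRT, opposite ∠V+∠T]
3. ∠RXT = 26°  [△XRT]

∠RXT = 26°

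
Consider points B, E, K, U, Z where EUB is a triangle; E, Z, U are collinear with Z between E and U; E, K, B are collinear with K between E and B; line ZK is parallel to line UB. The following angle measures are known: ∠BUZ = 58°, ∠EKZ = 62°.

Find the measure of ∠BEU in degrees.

∠BEU = 60°

1. ∠BUE = 58°  [Z on ray UE]
2. ∠EBU = 62°  [ZK∥UB, corresponding at K]
3. ∠BEU = 60°  [△EUB]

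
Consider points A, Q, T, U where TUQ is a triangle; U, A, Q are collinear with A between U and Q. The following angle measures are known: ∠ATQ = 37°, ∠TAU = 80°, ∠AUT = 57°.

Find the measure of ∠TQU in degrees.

1. ∠QAT = 100°  [linear pair at A on UQ]
2. ∠AQT = 43°  [△TAQ]
3. ∠TQU = 43°  [A on ray QU]

∠TQU = 43°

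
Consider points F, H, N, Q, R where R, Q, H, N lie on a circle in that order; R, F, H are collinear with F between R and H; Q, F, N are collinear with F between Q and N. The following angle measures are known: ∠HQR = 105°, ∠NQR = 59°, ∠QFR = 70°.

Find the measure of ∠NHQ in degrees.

1. ∠NHR = 59°  [same arc RN]
2. ∠HRQ = 51°  [△RFQ]
3. ∠HFN = 70°  [vertical angles at F]
4. ∠HFQ = 110°  [linear pair at F on RH]
5. ∠HNQ = 51°  [△HFN]
6. ∠QHR = 24°  [△RQH]
7. ∠HQN = 46°  [△QFH]
8. ∠NHQ = 83°  [△QHN]

∠NHQ = 83°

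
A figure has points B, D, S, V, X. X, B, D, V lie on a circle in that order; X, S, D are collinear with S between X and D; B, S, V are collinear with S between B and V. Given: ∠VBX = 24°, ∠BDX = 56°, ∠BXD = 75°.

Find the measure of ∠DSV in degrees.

∠DSV = 81°

1. ∠VDX = 24°  [same arc XV]
2. ∠BVD = 75°  [same arc BD]
3. ∠DSV = 81°  [△DSV]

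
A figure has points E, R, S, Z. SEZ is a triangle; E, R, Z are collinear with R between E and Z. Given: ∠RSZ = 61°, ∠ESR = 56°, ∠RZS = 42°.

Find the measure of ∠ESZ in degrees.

1. ∠SRZ = 77°  [△SRZ]
2. ∠EZS = 42°  [R on ray ZE]
3. ∠ERS = 103°  [linear pair at R on EZ]
4. ∠RES = 21°  [△SER]
5. ∠SEZ = 21°  [R on ray EZ]
6. ∠ESZ = 117°  [△SEZ]

∠ESZ = 117°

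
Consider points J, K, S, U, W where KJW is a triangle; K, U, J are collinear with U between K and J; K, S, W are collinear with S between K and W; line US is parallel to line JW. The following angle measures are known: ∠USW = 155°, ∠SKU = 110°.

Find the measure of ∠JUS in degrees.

1. ∠KSU = 25°  [linear pair at S on KW]
2. ∠KUS = 45°  [△KUS]
3. ∠JUS = 135°  [linear pair at U on KJ]

∠JUS = 135°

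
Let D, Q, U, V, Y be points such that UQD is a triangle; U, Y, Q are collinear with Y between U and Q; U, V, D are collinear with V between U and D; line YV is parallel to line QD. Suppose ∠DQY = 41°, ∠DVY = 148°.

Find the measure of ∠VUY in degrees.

1. ∠DQU = 41°  [Y on ray QU]
2. ∠UVY = 32°  [linear pair at V on UD]
3. ∠UYV = 41°  [YV∥QD, corresponding at Y]
4. ∠VUY = 107°  [△UYV]

∠VUY = 107°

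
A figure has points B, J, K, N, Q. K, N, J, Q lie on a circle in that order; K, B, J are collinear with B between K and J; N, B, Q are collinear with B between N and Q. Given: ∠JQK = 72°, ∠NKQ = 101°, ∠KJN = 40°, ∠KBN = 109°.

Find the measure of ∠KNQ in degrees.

1. ∠JNK = 108°  [cyclic KNJQ, opposite ∠N+∠Q]
2. ∠JKN = 32°  [△KNJ]
3. ∠KNQ = 39°  [△KBN]

∠KNQ = 39°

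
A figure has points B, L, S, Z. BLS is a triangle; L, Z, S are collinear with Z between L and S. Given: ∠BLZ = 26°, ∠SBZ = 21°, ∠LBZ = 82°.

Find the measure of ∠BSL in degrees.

∠BSL = 51°

1. ∠BZL = 72°  [△BLZ]
2. ∠BZS = 108°  [linear pair at Z on LS]
3. ∠BSZ = 51°  [△BZS]
4. ∠BSL = 51°  [Z on ray SL]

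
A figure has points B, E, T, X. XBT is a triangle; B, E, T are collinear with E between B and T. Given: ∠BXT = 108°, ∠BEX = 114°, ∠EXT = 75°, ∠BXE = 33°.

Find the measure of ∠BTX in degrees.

∠BTX = 39°

1. ∠TEX = 66°  [linear pair at E on BT]
2. ∠ETX = 39°  [△XET]
3. ∠BTX = 39°  [E on ray TB]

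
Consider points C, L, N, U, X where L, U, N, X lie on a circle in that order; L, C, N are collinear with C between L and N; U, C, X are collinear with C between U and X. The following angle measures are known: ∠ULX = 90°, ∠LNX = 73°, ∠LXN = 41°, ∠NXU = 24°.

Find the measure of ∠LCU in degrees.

1. ∠LUX = 73°  [same arc LX]
2. ∠NLU = 24°  [same arc UN]
3. ∠LCU = 83°  [△LCU]

∠LCU = 83°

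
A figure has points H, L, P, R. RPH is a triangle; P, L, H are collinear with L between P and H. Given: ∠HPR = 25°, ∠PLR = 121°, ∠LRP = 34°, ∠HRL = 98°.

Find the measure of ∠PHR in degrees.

∠PHR = 23°

1. ∠HLR = 59°  [linear pair at L on PH]
2. ∠LHR = 23°  [△RLH]
3. ∠PHR = 23°  [L on ray HP]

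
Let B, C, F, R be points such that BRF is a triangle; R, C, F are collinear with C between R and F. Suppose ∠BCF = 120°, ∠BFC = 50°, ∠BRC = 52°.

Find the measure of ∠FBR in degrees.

∠FBR = 78°

1. ∠BFR = 50°  [C on ray FR]
2. ∠BRF = 52°  [C on ray RF]
3. ∠FBR = 78°  [△BRF]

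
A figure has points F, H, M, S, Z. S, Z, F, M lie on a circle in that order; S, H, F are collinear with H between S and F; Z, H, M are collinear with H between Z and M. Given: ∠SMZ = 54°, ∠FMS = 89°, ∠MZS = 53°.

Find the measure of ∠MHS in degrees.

∠MHS = 88°

1. ∠MFS = 53°  [same arc SM]
2. ∠FSM = 38°  [△SFM]
3. ∠MHS = 88°  [△SHM]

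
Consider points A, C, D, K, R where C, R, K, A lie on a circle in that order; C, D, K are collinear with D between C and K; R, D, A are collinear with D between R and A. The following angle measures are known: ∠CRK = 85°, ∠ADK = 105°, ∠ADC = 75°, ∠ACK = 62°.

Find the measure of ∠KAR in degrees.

∠KAR = 52°

1. ∠CAK = 95°  [cyclic CRKA, opposite ∠R+∠A]
2. ∠AKC = 23°  [△CKA]
3. ∠KAR = 52°  [△KDA]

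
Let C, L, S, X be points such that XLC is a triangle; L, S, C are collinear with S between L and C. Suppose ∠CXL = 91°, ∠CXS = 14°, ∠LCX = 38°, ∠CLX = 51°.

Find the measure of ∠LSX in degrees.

1. ∠SCX = 38°  [S on ray CL]
2. ∠CSX = 128°  [△XSC]
3. ∠LSX = 52°  [linear pair at S on LC]

∠LSX = 52°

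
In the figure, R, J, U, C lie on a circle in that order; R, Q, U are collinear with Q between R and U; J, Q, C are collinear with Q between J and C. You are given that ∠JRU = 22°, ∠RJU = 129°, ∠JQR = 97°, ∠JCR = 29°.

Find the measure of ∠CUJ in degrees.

∠CUJ = 90°

1. ∠CJR = 61°  [△RQJ]
2. ∠CRJ = 90°  [△RJC]
3. ∠CUJ = 90°  [cyclic RJUC, opposite ∠R+∠U]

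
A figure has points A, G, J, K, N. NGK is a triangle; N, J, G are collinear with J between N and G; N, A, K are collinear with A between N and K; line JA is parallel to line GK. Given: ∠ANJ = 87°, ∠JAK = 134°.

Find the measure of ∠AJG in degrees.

∠AJG = 133°

1. ∠JAN = 46°  [linear pair at A on NK]
2. ∠AJN = 47°  [△NJA]
3. ∠AJG = 133°  [linear pair at J on NG]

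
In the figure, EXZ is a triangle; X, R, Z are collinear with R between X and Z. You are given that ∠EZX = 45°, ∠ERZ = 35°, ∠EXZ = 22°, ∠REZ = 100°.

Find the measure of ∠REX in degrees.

1. ∠ERX = 145°  [linear pair at R on XZ]
2. ∠EXR = 22°  [R on ray XZ]
3. ∠REX = 13°  [△EXR]

∠REX = 13°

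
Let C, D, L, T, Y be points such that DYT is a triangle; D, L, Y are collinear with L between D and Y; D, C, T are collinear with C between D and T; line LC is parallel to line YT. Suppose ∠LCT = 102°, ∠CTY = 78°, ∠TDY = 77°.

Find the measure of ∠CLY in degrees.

1. ∠DCL = 78°  [linear pair at C on DT]
2. ∠CDL = 77°  [L on DY, C on DT]
3. ∠CLD = 25°  [△DLC]
4. ∠CLY = 155°  [linear pair at L on DY]

∠CLY = 155°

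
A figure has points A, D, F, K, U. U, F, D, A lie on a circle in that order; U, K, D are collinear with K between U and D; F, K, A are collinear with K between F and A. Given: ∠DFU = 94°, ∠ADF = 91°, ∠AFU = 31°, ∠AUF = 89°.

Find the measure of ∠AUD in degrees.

1. ∠DAU = 86°  [cyclic UFDA, opposite ∠F+∠A]
2. ∠ADU = 31°  [same arc UA]
3. ∠AUD = 63°  [△UDA]

∠AUD = 63°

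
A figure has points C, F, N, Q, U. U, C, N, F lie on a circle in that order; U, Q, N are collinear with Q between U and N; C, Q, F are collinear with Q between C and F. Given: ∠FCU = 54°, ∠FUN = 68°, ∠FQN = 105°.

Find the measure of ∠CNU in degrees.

1. ∠FNU = 54°  [same arc UF]
2. ∠NFU = 58°  [△UNF]
3. ∠CQU = 105°  [vertical angles at Q]
4. ∠NCU = 122°  [cyclic UCNF, opposite ∠C+∠F]
5. ∠CUN = 21°  [△UQC]
6. ∠CNU = 37°  [△UCN]

∠CNU = 37°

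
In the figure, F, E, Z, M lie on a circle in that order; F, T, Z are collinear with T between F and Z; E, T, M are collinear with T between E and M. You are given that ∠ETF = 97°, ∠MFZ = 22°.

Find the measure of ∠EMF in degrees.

1. ∠MTZ = 97°  [vertical angles at T]
2. ∠FTM = 83°  [linear pair at T on FZ]
3. ∠EMF = 75°  [△FTM]

∠EMF = 75°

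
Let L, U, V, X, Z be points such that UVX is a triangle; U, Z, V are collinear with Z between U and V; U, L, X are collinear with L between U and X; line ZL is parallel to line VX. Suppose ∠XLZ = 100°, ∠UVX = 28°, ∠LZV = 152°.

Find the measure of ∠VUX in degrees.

∠VUX = 72°

1. ∠ULZ = 80°  [linear pair at L on UX]
2. ∠LZU = 28°  [ZL∥VX, corresponding at Z]
3. ∠LUZ = 72°  [△UZL]
4. ∠VUX = 72°  [Z on UV, L on UX]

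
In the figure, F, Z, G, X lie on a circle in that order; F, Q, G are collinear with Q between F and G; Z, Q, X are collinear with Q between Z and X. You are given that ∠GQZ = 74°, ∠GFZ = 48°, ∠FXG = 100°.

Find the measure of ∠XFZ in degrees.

∠XFZ = 102°

1. ∠FQZ = 106°  [linear pair at Q on FG]
2. ∠FZX = 26°  [△FQZ]
3. ∠FZG = 80°  [cyclic FZGX, opposite ∠Z+∠X]
4. ∠FGZ = 52°  [△FZG]
5. ∠FXZ = 52°  [same arc FZ]
6. ∠XFZ = 102°  [△FZX]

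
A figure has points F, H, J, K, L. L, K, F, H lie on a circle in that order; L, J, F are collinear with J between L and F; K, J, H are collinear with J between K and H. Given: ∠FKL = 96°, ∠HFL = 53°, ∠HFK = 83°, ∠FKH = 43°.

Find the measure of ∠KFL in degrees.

1. ∠HKL = 53°  [same arc LH]
2. ∠HLK = 97°  [cyclic LKFH, opposite ∠L+∠F]
3. ∠KHL = 30°  [△LKH]
4. ∠KFL = 30°  [same arc LK]

∠KFL = 30°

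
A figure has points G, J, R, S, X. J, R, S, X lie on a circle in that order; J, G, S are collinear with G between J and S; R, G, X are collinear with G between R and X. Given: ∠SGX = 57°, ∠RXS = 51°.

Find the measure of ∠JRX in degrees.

∠JRX = 72°

1. ∠JGR = 57°  [vertical angles at G]
2. ∠RJS = 51°  [same arc RS]
3. ∠JRX = 72°  [△JGR]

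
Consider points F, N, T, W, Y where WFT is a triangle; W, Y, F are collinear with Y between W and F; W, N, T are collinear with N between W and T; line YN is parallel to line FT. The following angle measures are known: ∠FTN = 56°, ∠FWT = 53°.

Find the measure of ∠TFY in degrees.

1. ∠FTW = 56°  [N on ray TW]
2. ∠TFW = 71°  [△WFT]
3. ∠TFY = 71°  [Y on ray FW]

∠TFY = 71°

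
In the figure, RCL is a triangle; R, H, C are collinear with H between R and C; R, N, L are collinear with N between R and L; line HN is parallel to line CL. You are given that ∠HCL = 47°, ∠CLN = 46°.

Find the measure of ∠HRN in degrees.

1. ∠LCR = 47°  [H on ray CR]
2. ∠CLR = 46°  [N on ray LR]
3. ∠CRL = 87°  [△RCL]
4. ∠HRN = 87°  [H on RC, N on RL]

∠HRN = 87°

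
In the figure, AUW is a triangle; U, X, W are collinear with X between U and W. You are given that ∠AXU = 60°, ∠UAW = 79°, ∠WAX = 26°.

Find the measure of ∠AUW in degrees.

1. ∠AXW = 120°  [linear pair at X on UW]
2. ∠AWX = 34°  [△AXW]
3. ∠AWU = 34°  [X on ray WU]
4. ∠AUW = 67°  [△AUW]

∠AUW = 67°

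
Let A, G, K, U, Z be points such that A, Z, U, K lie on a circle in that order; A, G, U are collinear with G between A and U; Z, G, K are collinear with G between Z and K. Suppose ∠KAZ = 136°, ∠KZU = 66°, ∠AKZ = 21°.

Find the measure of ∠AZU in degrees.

∠AZU = 89°

1. ∠KUZ = 44°  [cyclic AZUK, opposite ∠A+∠U]
2. ∠UKZ = 70°  [△ZUK]
3. ∠AUZ = 21°  [same arc AZ]
4. ∠UAZ = 70°  [same arc ZU]
5. ∠AZU = 89°  [△AZU]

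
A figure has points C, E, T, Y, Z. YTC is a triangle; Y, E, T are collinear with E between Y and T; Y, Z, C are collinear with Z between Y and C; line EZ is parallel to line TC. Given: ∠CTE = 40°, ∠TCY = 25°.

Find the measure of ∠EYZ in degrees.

1. ∠CTY = 40°  [E on ray TY]
2. ∠CYT = 115°  [△YTC]
3. ∠EYZ = 115°  [E on YT, Z on YC]

∠EYZ = 115°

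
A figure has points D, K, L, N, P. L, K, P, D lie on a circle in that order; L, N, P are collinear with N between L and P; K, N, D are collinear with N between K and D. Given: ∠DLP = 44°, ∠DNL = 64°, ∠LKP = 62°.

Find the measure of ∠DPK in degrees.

∠DPK = 90°

1. ∠DKP = 44°  [same arc PD]
2. ∠DNP = 116°  [linear pair at N on LP]
3. ∠LDP = 118°  [cyclic LKPD, opposite ∠K+∠D]
4. ∠DPL = 18°  [△LPD]
5. ∠KDP = 46°  [△PND]
6. ∠DPK = 90°  [△KPD]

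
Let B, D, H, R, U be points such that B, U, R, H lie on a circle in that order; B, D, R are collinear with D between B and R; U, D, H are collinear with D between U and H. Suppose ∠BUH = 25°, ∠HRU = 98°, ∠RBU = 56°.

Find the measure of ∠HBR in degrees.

1. ∠BRH = 25°  [same arc BH]
2. ∠HBU = 82°  [cyclic BURH, opposite ∠B+∠R]
3. ∠RHU = 56°  [same arc UR]
4. ∠HDR = 99°  [△RDH]
5. ∠BHU = 73°  [△BUH]
6. ∠BDH = 81°  [linear pair at D on BR]
7. ∠HBR = 26°  [△BDH]

∠HBR = 26°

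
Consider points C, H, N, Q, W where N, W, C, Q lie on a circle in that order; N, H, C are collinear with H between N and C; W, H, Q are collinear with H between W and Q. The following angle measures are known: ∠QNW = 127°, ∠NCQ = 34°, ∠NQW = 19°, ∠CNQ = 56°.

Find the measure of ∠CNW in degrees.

∠CNW = 71°

1. ∠CQN = 90°  [△NCQ]
2. ∠NCW = 19°  [same arc NW]
3. ∠CWN = 90°  [cyclic NWCQ, opposite ∠W+∠Q]
4. ∠CNW = 71°  [△NWC]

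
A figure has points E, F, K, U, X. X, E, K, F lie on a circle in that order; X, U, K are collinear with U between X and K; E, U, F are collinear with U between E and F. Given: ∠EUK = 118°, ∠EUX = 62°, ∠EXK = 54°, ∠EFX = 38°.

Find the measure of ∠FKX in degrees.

1. ∠FUK = 62°  [vertical angles at U]
2. ∠EFK = 54°  [same arc EK]
3. ∠FKX = 64°  [△KUF]

∠FKX = 64°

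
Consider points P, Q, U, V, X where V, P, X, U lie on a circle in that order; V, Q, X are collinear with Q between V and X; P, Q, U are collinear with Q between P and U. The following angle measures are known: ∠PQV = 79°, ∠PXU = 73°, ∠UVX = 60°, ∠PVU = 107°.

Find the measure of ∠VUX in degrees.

∠VUX = 66°

1. ∠UQX = 79°  [vertical angles at Q]
2. ∠UPX = 60°  [same arc XU]
3. ∠PUX = 47°  [△PXU]
4. ∠UXV = 54°  [△XQU]
5. ∠VUX = 66°  [△VXU]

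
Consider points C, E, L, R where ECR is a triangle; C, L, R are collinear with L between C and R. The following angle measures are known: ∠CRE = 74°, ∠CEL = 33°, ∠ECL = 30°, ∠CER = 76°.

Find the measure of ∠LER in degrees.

∠LER = 43°

1. ∠ERL = 74°  [L on ray RC]
2. ∠CLE = 117°  [△ECL]
3. ∠ELR = 63°  [linear pair at L on CR]
4. ∠LER = 43°  [△ELR]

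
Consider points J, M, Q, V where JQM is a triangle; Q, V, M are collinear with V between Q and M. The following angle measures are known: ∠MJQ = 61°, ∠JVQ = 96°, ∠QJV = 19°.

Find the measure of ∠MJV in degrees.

∠MJV = 42°

1. ∠JQV = 65°  [△JQV]
2. ∠JVM = 84°  [linear pair at V on QM]
3. ∠JQM = 65°  [V on ray QM]
4. ∠JMQ = 54°  [△JQM]
5. ∠JMV = 54°  [V on ray MQ]
6. ∠MJV = 42°  [△JVM]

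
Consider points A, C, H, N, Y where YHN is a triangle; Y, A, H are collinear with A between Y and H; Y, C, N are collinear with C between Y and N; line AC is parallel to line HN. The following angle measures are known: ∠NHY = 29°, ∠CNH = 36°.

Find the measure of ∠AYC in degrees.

∠AYC = 115°

1. ∠HNY = 36°  [C on ray NY]
2. ∠HYN = 115°  [△YHN]
3. ∠AYC = 115°  [A on YH, C on YN]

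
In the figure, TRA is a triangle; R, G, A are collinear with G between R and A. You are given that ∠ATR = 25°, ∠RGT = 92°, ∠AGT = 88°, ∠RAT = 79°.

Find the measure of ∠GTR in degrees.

∠GTR = 12°

1. ∠ART = 76°  [△TRA]
2. ∠GRT = 76°  [G on ray RA]
3. ∠GTR = 12°  [△TRG]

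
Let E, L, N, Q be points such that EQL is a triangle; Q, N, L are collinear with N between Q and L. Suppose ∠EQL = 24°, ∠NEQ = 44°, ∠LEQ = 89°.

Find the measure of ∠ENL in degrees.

∠ENL = 68°

1. ∠EQN = 24°  [N on ray QL]
2. ∠ENQ = 112°  [△EQN]
3. ∠ENL = 68°  [linear pair at N on QL]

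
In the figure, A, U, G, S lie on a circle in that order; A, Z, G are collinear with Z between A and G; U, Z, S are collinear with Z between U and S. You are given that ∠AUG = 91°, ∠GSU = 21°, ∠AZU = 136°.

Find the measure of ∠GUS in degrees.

∠GUS = 68°

1. ∠GAU = 21°  [same arc UG]
2. ∠GZU = 44°  [linear pair at Z on AG]
3. ∠AGU = 68°  [△AUG]
4. ∠GUS = 68°  [△UZG]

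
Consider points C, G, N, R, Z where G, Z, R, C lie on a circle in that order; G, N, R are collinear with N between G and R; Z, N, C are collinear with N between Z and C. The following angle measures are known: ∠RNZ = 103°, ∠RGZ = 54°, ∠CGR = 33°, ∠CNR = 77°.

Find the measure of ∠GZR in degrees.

1. ∠CZR = 33°  [same arc RC]
2. ∠GRZ = 44°  [△ZNR]
3. ∠GZR = 82°  [△GZR]

∠GZR = 82°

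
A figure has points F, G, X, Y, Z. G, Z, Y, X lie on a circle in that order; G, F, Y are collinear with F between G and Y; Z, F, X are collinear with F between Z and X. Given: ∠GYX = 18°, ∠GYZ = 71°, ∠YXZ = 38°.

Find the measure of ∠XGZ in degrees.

1. ∠GZX = 18°  [same arc GX]
2. ∠GXZ = 71°  [same arc GZ]
3. ∠XGZ = 91°  [△GZX]

∠XGZ = 91°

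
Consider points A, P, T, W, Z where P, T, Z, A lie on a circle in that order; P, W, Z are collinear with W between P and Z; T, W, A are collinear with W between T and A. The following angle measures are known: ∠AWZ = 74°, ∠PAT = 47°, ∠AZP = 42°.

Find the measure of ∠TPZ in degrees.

1. ∠PWT = 74°  [vertical angles at W]
2. ∠ATP = 42°  [same arc PA]
3. ∠TPZ = 64°  [△PWT]

∠TPZ = 64°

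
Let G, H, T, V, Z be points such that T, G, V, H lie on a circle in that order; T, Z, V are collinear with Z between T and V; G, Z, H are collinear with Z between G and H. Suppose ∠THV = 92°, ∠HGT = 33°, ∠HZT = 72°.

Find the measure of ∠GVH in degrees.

∠GVH = 86°

1. ∠HVT = 33°  [same arc TH]
2. ∠HZV = 108°  [linear pair at Z on TV]
3. ∠HTV = 55°  [△TVH]
4. ∠GHV = 39°  [△VZH]
5. ∠HGV = 55°  [same arc VH]
6. ∠GVH = 86°  [△GVH]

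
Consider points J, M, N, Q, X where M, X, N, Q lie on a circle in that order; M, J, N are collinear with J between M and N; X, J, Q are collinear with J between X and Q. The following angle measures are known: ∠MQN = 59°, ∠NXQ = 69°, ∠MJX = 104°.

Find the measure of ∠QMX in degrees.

∠QMX = 93°

1. ∠NMQ = 69°  [same arc NQ]
2. ∠NJQ = 104°  [vertical angles at J]
3. ∠MNQ = 52°  [△MNQ]
4. ∠MJQ = 76°  [linear pair at J on MN]
5. ∠MXQ = 52°  [same arc MQ]
6. ∠MQX = 35°  [△MJQ]
7. ∠QMX = 93°  [△MXQ]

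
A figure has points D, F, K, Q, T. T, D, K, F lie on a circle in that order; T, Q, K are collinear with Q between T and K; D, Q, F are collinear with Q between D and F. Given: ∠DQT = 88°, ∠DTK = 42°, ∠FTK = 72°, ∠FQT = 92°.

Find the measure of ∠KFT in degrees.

∠KFT = 58°

1. ∠FQK = 88°  [vertical angles at Q]
2. ∠DFK = 42°  [same arc DK]
3. ∠FKT = 50°  [△KQF]
4. ∠KFT = 58°  [△TKF]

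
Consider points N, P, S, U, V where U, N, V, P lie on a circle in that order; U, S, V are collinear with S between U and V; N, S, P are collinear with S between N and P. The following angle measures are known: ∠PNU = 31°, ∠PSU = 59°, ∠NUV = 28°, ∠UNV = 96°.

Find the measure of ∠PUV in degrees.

∠PUV = 65°

1. ∠PVU = 31°  [same arc UP]
2. ∠UPV = 84°  [cyclic UNVP, opposite ∠N+∠P]
3. ∠PUV = 65°  [△UVP]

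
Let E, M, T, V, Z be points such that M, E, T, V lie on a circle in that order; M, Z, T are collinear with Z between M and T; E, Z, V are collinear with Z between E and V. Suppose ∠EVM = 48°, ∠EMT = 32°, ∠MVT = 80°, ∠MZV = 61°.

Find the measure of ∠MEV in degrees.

1. ∠TMV = 71°  [△MZV]
2. ∠MTV = 29°  [△MTV]
3. ∠MEV = 29°  [same arc MV]

∠MEV = 29°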